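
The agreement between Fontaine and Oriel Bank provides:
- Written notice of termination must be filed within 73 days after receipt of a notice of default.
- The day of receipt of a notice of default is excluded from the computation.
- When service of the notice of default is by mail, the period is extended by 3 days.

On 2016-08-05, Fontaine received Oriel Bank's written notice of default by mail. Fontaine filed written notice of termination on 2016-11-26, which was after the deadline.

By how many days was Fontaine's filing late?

73 days after 2016-08-05 is October 17, 2016.
Service was by mail, adding 3 days: October 17, 2016 + 3 days = October 20, 2016.
The deadline is October 20, 2016; from October 20, 2016 to November 26, 2016 is 37 days.

37 days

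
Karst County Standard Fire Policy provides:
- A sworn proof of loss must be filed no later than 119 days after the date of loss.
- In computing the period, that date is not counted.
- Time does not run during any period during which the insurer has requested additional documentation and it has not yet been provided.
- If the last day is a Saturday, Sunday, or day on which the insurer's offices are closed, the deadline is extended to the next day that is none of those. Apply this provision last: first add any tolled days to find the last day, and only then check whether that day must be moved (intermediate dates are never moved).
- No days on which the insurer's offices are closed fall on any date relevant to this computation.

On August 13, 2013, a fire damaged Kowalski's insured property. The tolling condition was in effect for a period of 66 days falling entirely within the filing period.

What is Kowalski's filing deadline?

119 days after August 13, 2013 is December 10, 2013.
Tolling adds 66 days: December 10, 2013 + 66 days = February 14, 2014.
February 14, 2014 is a Friday and not a day on which the insurer's offices are closed, so no extension applies.

February 14, 2014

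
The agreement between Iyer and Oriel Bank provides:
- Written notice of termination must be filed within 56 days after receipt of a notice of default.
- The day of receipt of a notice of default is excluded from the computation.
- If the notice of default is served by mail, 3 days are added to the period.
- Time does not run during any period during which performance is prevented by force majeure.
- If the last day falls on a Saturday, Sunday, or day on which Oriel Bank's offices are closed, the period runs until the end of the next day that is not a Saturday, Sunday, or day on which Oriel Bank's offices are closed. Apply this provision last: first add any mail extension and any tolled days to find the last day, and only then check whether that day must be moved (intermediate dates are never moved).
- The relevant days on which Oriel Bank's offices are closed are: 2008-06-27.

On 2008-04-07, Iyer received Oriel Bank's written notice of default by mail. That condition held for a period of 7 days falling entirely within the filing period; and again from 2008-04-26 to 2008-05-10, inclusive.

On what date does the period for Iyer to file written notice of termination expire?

June 30, 2008

56 days after 2008-04-07 is June 2, 2008.
Service was by mail, adding 3 days: June 2, 2008 + 3 days = June 5, 2008.
Tolling adds 7 days: June 5, 2008 + 7 days = June 12, 2008.
From April 26, 2008 through May 10, 2008 inclusive is 15 days; tolling adds 15 days: June 12, 2008 + 15 days = June 27, 2008.
June 27, 2008 is a listed holiday; June 28, 2008 is Saturday; June 29, 2008 is Sunday. The next qualifying day is June 30, 2008.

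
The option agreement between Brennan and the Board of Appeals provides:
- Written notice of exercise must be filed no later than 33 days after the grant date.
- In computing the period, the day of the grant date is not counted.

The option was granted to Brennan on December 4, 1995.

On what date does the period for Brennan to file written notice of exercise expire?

33 days after December 4, 1995 is January 6, 1996.

January 6, 1996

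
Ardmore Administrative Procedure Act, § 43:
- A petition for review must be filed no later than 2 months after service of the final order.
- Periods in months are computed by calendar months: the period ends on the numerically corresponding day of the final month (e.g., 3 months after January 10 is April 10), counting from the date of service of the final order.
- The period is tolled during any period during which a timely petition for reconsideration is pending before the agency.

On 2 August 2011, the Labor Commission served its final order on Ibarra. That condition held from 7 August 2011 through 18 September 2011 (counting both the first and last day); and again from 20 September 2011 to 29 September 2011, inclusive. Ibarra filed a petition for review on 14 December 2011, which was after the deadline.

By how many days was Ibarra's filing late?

2 months after 2 August 2011 is October 2, 2011.
From August 7, 2011 through September 18, 2011 inclusive is 43 days; tolling adds 43 days: October 2, 2011 + 43 days = November 14, 2011.
From September 20, 2011 through September 29, 2011 inclusive is 10 days; tolling adds 10 days: November 14, 2011 + 10 days = November 24, 2011.
The deadline is November 24, 2011; from November 24, 2011 to December 14, 2011 is 20 days.

20 days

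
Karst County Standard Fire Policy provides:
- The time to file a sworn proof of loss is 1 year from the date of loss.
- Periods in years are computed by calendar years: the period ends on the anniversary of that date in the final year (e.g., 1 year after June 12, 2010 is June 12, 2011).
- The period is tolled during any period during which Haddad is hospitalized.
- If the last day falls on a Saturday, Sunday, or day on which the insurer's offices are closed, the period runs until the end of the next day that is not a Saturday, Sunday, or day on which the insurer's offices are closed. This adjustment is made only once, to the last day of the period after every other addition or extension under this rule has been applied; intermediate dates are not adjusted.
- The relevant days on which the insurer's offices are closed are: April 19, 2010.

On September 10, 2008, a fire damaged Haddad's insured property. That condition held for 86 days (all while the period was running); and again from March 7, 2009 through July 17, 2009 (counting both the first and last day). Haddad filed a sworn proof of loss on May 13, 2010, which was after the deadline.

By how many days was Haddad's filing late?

23 days

1 year after September 10, 2008 is September 10, 2009.
Tolling adds 86 days: September 10, 2009 + 86 days = December 5, 2009.
From March 7, 2009 through July 17, 2009 inclusive is 133 days; tolling adds 133 days: December 5, 2009 + 133 days = April 17, 2010.
April 17, 2010 is Saturday; April 18, 2010 is Sunday; April 19, 2010 is a listed holiday. The next qualifying day is April 20, 2010.
The deadline is April 20, 2010; from April 20, 2010 to May 13, 2010 is 23 days.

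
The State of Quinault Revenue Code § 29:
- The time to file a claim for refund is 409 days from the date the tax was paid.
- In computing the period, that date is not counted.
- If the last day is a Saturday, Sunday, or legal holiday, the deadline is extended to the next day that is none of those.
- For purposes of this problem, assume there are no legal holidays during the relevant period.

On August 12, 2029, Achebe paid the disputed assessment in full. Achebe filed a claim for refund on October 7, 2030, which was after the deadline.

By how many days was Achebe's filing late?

12 days

409 days after August 12, 2029 is September 25, 2030.
September 25, 2030 is a Wednesday and not a legal holiday, so no extension applies.
The deadline is September 25, 2030; from September 25, 2030 to October 7, 2030 is 12 days.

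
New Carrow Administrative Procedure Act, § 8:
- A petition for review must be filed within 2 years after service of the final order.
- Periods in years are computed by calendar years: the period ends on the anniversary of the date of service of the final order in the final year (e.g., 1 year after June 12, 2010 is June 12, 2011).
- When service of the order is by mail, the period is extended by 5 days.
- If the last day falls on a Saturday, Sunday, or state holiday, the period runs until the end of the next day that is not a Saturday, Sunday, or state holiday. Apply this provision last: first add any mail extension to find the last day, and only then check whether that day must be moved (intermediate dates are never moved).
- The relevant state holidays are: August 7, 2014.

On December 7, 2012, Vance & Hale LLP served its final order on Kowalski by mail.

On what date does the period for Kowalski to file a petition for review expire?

December 12, 2014

2 years after December 7, 2012 is December 7, 2014.
Service was by mail, adding 5 days: December 7, 2014 + 5 days = December 12, 2014.
December 12, 2014 is a Friday and not a state holiday, so no extension applies.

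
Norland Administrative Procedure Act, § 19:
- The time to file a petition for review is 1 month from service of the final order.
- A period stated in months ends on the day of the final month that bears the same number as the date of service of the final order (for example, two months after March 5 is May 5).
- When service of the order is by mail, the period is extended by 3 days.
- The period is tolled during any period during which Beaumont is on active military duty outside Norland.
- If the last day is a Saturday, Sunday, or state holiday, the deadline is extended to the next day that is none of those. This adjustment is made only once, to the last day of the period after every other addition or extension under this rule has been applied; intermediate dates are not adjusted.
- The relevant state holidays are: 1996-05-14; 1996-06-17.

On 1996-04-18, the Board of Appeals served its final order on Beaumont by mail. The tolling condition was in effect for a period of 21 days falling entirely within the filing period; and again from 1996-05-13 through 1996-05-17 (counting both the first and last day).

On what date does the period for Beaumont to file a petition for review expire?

June 18, 1996

1 month after 1996-04-18 is May 18, 1996.
Service was by mail, adding 3 days: May 18, 1996 + 3 days = May 21, 1996.
Tolling adds 21 days: May 21, 1996 + 21 days = June 11, 1996.
From May 13, 1996 through May 17, 1996 inclusive is 5 days; tolling adds 5 days: June 11, 1996 + 5 days = June 16, 1996.
June 16, 1996 is Sunday; June 17, 1996 is a listed holiday. The next qualifying day is June 18, 1996.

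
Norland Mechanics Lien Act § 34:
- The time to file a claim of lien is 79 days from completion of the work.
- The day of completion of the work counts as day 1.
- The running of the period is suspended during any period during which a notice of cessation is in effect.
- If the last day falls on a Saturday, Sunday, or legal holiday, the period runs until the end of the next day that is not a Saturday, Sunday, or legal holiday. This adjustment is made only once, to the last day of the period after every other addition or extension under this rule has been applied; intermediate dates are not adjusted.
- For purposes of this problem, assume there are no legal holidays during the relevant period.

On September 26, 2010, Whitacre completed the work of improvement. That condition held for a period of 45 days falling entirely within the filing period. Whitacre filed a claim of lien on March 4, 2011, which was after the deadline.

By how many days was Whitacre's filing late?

36 days

Counting September 26, 2010 as day 1, day 79 is December 13, 2010.
Tolling adds 45 days: December 13, 2010 + 45 days = January 27, 2011.
January 27, 2011 is a Thursday and not a legal holiday, so no extension applies.
The deadline is January 27, 2011; from January 27, 2011 to March 4, 2011 is 36 days.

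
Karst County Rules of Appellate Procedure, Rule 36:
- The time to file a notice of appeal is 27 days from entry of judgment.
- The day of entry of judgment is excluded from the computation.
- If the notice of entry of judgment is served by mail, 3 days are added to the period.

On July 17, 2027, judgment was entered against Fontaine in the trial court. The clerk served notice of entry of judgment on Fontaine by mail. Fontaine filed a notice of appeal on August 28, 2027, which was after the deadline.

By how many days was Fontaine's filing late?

12 days

27 days after July 17, 2027 is August 13, 2027.
Service was by mail, adding 3 days: August 13, 2027 + 3 days = August 16, 2027.
The deadline is August 16, 2027; from August 16, 2027 to August 28, 2027 is 12 days.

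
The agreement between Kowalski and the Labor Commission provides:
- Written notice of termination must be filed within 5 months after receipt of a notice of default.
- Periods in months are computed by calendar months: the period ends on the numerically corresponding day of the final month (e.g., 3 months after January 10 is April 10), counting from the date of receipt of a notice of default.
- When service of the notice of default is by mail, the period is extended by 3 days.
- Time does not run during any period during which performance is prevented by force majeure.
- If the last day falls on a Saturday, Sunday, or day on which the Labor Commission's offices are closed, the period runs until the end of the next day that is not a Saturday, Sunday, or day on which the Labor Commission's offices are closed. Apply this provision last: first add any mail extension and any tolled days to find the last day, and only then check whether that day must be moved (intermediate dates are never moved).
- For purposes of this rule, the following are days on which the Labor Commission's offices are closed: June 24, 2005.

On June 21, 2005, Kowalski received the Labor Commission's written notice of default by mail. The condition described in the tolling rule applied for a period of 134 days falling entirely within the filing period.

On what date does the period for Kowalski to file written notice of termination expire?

5 months after June 21, 2005 is November 21, 2005.
Service was by mail, adding 3 days: November 21, 2005 + 3 days = November 24, 2005.
Tolling adds 134 days: November 24, 2005 + 134 days = April 7, 2006.
April 7, 2006 is a Friday and not a day on which the Labor Commission's offices are closed, so no extension applies.

April 7, 2006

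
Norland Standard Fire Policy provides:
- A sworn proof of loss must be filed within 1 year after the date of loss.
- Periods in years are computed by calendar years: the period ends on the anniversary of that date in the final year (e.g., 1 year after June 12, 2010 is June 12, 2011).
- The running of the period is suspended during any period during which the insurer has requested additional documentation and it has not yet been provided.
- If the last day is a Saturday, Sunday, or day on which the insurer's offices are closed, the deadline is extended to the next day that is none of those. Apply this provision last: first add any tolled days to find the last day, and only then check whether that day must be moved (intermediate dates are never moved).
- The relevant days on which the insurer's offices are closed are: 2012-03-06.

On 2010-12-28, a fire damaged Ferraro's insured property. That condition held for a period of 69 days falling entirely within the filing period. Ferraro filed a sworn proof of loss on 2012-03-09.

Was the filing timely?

1 year after 2010-12-28 is December 28, 2011.
Tolling adds 69 days: December 28, 2011 + 69 days = March 6, 2012.
March 6, 2012 is a listed holiday. The next qualifying day is March 7, 2012.
The deadline is March 7, 2012; the filing on March 9, 2012 is after that date.

No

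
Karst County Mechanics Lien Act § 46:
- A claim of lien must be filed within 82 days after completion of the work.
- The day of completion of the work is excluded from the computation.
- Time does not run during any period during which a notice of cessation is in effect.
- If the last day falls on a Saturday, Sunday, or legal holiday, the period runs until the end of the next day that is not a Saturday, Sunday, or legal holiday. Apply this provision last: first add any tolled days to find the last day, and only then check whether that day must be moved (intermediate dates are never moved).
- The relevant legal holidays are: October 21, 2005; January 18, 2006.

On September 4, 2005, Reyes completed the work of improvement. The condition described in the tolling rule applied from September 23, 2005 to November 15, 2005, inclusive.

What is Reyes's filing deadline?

January 19, 2006

82 days after September 4, 2005 is November 25, 2005.
From September 23, 2005 through November 15, 2005 inclusive is 54 days; tolling adds 54 days: November 25, 2005 + 54 days = January 18, 2006.
January 18, 2006 is a listed holiday. The next qualifying day is January 19, 2006.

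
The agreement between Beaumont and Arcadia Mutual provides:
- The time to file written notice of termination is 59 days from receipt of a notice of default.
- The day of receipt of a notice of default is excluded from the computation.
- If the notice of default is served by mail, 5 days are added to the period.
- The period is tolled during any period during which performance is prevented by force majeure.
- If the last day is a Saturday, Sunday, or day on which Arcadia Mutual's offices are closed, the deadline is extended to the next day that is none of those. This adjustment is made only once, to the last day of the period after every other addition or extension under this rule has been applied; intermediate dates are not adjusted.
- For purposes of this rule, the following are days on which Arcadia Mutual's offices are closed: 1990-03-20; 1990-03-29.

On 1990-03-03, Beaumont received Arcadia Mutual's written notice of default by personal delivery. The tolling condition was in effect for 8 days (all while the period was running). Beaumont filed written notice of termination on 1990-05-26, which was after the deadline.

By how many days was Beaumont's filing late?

17 days

59 days after 1990-03-03 is May 1, 1990.
Service was not by mail, so no mail extension applies.
Tolling adds 8 days: May 1, 1990 + 8 days = May 9, 1990.
May 9, 1990 is a Wednesday and not a day on which Arcadia Mutual's offices are closed, so no extension applies.
The deadline is May 9, 1990; from May 9, 1990 to May 26, 1990 is 17 days.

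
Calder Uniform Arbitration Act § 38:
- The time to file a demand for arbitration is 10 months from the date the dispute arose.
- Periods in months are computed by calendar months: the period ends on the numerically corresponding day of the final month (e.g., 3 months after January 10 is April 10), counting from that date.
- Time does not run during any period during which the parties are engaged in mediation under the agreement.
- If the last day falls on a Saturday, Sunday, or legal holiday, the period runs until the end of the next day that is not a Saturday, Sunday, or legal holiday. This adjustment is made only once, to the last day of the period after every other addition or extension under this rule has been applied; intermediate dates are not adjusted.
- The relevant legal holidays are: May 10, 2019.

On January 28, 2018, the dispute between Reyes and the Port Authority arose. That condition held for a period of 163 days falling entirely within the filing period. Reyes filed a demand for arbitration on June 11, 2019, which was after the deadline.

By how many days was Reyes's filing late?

10 months after January 28, 2018 is November 28, 2018.
Tolling adds 163 days: November 28, 2018 + 163 days = May 10, 2019.
May 10, 2019 is a listed holiday; May 11, 2019 is Saturday; May 12, 2019 is Sunday. The next qualifying day is May 13, 2019.
The deadline is May 13, 2019; from May 13, 2019 to June 11, 2019 is 29 days.

29 days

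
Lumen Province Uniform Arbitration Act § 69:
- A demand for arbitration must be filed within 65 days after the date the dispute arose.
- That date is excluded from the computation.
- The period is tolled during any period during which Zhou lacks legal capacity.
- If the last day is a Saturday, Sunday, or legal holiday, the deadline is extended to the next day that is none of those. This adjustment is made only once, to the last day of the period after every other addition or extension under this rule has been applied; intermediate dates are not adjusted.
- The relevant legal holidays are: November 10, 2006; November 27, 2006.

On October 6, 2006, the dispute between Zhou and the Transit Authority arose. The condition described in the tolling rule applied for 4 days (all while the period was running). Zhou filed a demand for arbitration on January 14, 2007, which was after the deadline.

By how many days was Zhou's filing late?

31 days

65 days after October 6, 2006 is December 10, 2006.
Tolling adds 4 days: December 10, 2006 + 4 days = December 14, 2006.
December 14, 2006 is a Thursday and not a legal holiday, so no extension applies.
The deadline is December 14, 2006; from December 14, 2006 to January 14, 2007 is 31 days.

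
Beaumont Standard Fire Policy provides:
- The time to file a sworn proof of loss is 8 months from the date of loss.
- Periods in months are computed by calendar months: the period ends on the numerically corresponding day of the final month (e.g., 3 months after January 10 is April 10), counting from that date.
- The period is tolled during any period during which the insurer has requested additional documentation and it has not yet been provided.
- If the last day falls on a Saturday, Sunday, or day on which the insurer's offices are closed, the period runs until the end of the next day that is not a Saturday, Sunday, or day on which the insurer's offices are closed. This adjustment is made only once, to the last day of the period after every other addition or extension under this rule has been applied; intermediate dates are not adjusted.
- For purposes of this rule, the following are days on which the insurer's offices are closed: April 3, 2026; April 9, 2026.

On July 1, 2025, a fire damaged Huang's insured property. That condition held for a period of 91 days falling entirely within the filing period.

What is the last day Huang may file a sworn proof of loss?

June 1, 2026

8 months after July 1, 2025 is March 1, 2026.
Tolling adds 91 days: March 1, 2026 + 91 days = May 31, 2026.
May 31, 2026 is Sunday. The next qualifying day is June 1, 2026.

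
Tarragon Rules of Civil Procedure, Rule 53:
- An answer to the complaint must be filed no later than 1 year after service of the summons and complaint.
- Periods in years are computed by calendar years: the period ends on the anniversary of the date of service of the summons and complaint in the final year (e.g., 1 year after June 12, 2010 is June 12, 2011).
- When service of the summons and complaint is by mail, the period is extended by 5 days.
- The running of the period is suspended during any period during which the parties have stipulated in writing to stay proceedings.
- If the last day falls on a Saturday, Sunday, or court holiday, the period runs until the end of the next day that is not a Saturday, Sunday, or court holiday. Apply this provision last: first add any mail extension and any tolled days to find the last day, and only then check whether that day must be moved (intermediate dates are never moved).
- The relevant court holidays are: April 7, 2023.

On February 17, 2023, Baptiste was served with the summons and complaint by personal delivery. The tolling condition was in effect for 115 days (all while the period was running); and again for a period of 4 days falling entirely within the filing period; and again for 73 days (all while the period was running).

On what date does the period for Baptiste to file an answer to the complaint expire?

August 27, 2024

1 year after February 17, 2023 is February 17, 2024.
Service was not by mail, so no mail extension applies.
Tolling adds 115 days: February 17, 2024 + 115 days = June 11, 2024.
Tolling adds 4 days: June 11, 2024 + 4 days = June 15, 2024.
Tolling adds 73 days: June 15, 2024 + 73 days = August 27, 2024.
August 27, 2024 is a Tuesday and not a court holiday, so no extension applies.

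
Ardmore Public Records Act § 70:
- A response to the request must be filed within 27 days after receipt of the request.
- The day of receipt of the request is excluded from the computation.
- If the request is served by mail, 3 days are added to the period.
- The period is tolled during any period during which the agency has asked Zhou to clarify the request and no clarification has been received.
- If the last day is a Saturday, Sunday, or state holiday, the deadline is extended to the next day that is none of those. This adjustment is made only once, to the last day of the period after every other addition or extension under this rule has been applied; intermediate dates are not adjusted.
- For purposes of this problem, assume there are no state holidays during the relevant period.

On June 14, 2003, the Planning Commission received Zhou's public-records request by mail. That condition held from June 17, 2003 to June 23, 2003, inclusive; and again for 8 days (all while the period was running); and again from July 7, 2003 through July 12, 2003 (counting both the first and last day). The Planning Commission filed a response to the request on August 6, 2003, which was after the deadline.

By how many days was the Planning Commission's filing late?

2 days

27 days after June 14, 2003 is July 11, 2003.
Service was by mail, adding 3 days: July 11, 2003 + 3 days = July 14, 2003.
From June 17, 2003 through June 23, 2003 inclusive is 7 days; tolling adds 7 days: July 14, 2003 + 7 days = July 21, 2003.
Tolling adds 8 days: July 21, 2003 + 8 days = July 29, 2003.
From July 7, 2003 through July 12, 2003 inclusive is 6 days; tolling adds 6 days: July 29, 2003 + 6 days = August 4, 2003.
August 4, 2003 is a Monday and not a state holiday, so no extension applies.
The deadline is August 4, 2003; from August 4, 2003 to August 6, 2003 is 2 days.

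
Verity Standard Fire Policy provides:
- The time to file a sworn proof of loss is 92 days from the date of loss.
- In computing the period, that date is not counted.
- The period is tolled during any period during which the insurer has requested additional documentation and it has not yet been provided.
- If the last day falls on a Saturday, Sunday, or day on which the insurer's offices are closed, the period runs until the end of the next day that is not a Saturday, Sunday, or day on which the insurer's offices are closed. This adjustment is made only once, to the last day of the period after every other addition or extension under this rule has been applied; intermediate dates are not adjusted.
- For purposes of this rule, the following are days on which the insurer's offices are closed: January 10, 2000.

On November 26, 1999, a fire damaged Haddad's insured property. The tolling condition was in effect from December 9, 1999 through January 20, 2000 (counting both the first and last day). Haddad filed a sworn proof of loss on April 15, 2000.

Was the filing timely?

No

92 days after November 26, 1999 is February 26, 2000.
From December 9, 1999 through January 20, 2000 inclusive is 43 days; tolling adds 43 days: February 26, 2000 + 43 days = April 9, 2000.
April 9, 2000 is Sunday. The next qualifying day is April 10, 2000.
The deadline is April 10, 2000; the filing on April 15, 2000 is after that date.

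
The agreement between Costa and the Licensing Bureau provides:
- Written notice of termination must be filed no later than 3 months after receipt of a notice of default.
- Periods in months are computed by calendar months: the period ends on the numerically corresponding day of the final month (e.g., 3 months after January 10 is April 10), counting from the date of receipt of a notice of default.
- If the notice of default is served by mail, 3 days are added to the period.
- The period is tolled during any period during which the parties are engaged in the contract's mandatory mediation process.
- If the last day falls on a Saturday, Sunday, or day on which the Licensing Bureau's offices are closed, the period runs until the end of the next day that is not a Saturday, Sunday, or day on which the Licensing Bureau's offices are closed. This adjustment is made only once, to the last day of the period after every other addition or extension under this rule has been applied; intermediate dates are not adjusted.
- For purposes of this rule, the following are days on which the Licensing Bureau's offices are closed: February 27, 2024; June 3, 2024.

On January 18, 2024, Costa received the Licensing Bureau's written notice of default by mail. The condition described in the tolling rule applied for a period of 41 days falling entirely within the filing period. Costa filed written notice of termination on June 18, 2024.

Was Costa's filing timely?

No

3 months after January 18, 2024 is April 18, 2024.
Service was by mail, adding 3 days: April 18, 2024 + 3 days = April 21, 2024.
Tolling adds 41 days: April 21, 2024 + 41 days = June 1, 2024.
June 1, 2024 is Saturday; June 2, 2024 is Sunday; June 3, 2024 is a listed holiday. The next qualifying day is June 4, 2024.
The deadline is June 4, 2024; the filing on June 18, 2024 is after that date.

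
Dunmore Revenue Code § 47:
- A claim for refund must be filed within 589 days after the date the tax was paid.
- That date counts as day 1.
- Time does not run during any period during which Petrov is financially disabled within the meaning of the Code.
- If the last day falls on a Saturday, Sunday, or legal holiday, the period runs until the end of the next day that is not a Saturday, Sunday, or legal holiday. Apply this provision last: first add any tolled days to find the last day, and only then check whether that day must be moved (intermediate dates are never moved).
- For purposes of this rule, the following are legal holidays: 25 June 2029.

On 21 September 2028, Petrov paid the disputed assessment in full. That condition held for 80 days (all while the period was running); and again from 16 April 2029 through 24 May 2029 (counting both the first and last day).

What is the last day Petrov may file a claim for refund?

August 29, 2030

Counting 21 September 2028 as day 1, day 589 is May 2, 2030.
Tolling adds 80 days: May 2, 2030 + 80 days = July 21, 2030.
From April 16, 2029 through May 24, 2029 inclusive is 39 days; tolling adds 39 days: July 21, 2030 + 39 days = August 29, 2030.
August 29, 2030 is a Thursday and not a legal holiday, so no extension applies.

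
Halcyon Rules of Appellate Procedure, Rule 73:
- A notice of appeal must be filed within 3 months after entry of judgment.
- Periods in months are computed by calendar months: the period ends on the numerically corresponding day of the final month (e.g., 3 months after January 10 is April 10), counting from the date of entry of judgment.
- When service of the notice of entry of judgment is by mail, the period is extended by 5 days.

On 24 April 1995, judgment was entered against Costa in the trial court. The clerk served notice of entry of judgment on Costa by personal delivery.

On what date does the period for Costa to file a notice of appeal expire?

3 months after 24 April 1995 is July 24, 1995.
Service was not by mail, so no mail extension applies.

July 24, 1995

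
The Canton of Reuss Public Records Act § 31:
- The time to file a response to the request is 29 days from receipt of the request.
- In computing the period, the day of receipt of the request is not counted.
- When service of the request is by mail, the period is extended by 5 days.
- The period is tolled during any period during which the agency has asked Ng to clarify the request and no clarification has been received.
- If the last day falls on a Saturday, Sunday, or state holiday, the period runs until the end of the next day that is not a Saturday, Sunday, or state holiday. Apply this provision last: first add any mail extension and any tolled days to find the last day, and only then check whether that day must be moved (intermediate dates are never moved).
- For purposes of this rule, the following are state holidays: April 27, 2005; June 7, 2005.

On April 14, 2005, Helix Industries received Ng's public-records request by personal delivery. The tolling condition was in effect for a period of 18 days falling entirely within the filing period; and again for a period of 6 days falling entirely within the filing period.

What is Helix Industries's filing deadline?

29 days after April 14, 2005 is May 13, 2005.
Service was not by mail, so no mail extension applies.
Tolling adds 18 days: May 13, 2005 + 18 days = May 31, 2005.
Tolling adds 6 days: May 31, 2005 + 6 days = June 6, 2005.
June 6, 2005 is a Monday and not a state holiday, so no extension applies.

June 6, 2005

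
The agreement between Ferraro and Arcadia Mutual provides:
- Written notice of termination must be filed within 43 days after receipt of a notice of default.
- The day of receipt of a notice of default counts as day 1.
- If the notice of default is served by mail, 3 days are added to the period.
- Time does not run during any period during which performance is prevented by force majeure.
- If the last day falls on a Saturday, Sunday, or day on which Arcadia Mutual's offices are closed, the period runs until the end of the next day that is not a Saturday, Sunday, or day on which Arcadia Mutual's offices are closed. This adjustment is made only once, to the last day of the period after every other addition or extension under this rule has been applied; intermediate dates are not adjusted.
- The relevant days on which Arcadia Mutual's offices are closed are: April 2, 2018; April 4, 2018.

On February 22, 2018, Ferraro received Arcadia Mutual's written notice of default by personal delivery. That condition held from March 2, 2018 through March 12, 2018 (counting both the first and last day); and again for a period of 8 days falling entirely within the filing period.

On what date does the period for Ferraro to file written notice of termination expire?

April 24, 2018

Counting February 22, 2018 as day 1, day 43 is April 5, 2018.
Service was not by mail, so no mail extension applies.
From March 2, 2018 through March 12, 2018 inclusive is 11 days; tolling adds 11 days: April 5, 2018 + 11 days = April 16, 2018.
Tolling adds 8 days: April 16, 2018 + 8 days = April 24, 2018.
April 24, 2018 is a Tuesday and not a day on which Arcadia Mutual's offices are closed, so no extension applies.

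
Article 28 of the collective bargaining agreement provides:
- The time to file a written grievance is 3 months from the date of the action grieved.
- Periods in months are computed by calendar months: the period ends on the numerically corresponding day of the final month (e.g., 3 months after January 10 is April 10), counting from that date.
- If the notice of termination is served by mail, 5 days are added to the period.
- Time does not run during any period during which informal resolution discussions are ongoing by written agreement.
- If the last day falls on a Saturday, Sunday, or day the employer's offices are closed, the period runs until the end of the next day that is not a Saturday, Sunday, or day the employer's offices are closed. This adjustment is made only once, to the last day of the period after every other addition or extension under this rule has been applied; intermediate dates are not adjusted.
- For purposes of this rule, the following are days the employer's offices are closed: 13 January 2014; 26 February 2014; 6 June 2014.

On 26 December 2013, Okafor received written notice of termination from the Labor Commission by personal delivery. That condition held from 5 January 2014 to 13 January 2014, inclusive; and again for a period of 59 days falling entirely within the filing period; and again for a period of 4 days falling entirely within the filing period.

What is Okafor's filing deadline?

June 9, 2014

3 months after 26 December 2013 is March 26, 2014.
Service was not by mail, so no mail extension applies.
From January 5, 2014 through January 13, 2014 inclusive is 9 days; tolling adds 9 days: March 26, 2014 + 9 days = April 4, 2014.
Tolling adds 59 days: April 4, 2014 + 59 days = June 2, 2014.
Tolling adds 4 days: June 2, 2014 + 4 days = June 6, 2014.
June 6, 2014 is a listed holiday; June 7, 2014 is Saturday; June 8, 2014 is Sunday. The next qualifying day is June 9, 2014.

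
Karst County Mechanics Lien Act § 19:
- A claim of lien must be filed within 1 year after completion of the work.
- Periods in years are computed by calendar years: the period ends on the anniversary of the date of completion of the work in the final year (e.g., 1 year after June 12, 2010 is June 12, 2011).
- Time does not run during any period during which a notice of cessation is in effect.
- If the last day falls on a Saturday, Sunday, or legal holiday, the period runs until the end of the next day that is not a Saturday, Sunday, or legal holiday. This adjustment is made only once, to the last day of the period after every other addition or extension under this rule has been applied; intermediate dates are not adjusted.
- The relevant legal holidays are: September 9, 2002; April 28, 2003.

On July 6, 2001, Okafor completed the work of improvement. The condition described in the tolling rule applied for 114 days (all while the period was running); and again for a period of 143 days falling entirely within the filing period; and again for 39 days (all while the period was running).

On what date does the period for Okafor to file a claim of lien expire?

April 29, 2003

1 year after July 6, 2001 is July 6, 2002.
Tolling adds 114 days: July 6, 2002 + 114 days = October 28, 2002.
Tolling adds 143 days: October 28, 2002 + 143 days = March 20, 2003.
Tolling adds 39 days: March 20, 2003 + 39 days = April 28, 2003.
April 28, 2003 is a listed holiday. The next qualifying day is April 29, 2003.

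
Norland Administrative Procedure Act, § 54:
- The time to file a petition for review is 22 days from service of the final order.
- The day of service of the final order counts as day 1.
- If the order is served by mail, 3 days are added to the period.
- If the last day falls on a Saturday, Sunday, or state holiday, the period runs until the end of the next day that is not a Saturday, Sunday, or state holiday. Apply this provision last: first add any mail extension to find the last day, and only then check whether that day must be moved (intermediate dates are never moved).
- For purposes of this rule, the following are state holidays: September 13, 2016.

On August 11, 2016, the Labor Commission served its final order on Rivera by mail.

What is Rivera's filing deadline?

Counting August 11, 2016 as day 1, day 22 is September 1, 2016.
Service was by mail, adding 3 days: September 1, 2016 + 3 days = September 4, 2016.
September 4, 2016 is Sunday. The next qualifying day is September 5, 2016.

September 5, 2016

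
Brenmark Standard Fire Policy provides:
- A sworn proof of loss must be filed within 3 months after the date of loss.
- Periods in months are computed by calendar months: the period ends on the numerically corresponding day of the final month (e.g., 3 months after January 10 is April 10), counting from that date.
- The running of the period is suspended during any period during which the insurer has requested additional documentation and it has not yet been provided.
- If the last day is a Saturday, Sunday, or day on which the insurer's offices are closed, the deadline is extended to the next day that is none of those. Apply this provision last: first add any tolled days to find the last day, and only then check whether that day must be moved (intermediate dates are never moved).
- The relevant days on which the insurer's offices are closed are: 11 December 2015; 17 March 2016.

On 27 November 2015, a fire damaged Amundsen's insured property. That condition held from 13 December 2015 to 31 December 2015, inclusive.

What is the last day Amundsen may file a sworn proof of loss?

March 18, 2016

3 months after 27 November 2015 is February 27, 2016.
From December 13, 2015 through December 31, 2015 inclusive is 19 days; tolling adds 19 days: February 27, 2016 + 19 days = March 17, 2016.
March 17, 2016 is a listed holiday. The next qualifying day is March 18, 2016.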